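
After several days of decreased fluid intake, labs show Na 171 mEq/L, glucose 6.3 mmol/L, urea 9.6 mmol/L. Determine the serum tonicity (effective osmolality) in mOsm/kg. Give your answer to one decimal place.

Effective osmolality excludes urea (freely permeant across cell membranes):
2·Na + glucose
= 2·171 + 6.3
= 342 + 6.3
= 348.3 mOsm/kg

348.3 mOsm/kg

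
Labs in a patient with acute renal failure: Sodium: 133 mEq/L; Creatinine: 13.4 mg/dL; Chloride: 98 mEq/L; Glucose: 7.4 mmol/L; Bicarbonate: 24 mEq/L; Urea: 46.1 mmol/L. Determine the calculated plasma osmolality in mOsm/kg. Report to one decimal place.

Calculated osmolality = 2·Na + glucose + urea
= 2·133 + 7.4 + 46.1
= 266 + 7.40 + 46.10
= 319.5 mOsm/kg

319.5 mOsm/kg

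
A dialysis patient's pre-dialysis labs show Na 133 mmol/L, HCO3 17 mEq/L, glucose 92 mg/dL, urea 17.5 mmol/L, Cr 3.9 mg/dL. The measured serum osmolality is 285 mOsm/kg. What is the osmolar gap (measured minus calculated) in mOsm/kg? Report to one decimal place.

Calculated osmolality = 2·Na + glucose/18 + urea
= 2·133 + 92/18 + 17.5
= 266 + 5.11 + 17.50
= 288.61 mOsm/kg ≈ 288.6 mOsm/kg
Osmolar gap = measured − calculated = 285 − 288.6 = -3.6 mOsm/kg

-3.6 mOsm/kg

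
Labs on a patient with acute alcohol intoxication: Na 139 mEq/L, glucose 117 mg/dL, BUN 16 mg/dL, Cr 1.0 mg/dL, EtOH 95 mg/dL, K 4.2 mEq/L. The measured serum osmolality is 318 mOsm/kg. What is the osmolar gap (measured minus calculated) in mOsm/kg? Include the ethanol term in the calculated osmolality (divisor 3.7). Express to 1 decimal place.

Calculated osmolality = 2·Na + glucose/18 + BUN/2.8 + ethanol/3.7
= 2·139 + 117/18 + 16/2.8 + 95/3.7
= 278 + 6.50 + 5.71 + 25.68
= 315.89 mOsm/kg ≈ 315.9 mOsm/kg
Osmolar gap = measured − calculated = 318 − 315.9 = 2.1 mOsm/kg

2.1 mOsm/kg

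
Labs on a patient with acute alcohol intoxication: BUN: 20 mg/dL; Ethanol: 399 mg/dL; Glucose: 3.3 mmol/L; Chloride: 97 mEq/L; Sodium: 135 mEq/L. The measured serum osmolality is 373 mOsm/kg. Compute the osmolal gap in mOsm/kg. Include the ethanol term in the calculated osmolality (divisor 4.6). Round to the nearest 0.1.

Calculated osmolality = 2·Na + glucose + BUN/2.8 + ethanol/4.6
= 2·135 + 3.3 + 20/2.8 + 399/4.6
= 270 + 3.30 + 7.14 + 86.74
= 367.18 mOsm/kg ≈ 367.2 mOsm/kg
Osmolar gap = measured − calculated = 373 − 367.2 = 5.8 mOsm/kg

5.8 mOsm/kg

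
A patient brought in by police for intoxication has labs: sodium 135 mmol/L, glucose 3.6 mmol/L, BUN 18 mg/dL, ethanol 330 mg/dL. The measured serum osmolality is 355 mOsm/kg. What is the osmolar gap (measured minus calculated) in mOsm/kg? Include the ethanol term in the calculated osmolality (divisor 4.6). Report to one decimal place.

Calculated osmolality = 2·Na + glucose + BUN/2.8 + ethanol/4.6
= 2·135 + 3.6 + 18/2.8 + 330/4.6
= 270 + 3.60 + 6.43 + 71.74
= 351.77 mOsm/kg ≈ 351.8 mOsm/kg
Osmolar gap = measured − calculated = 355 − 351.8 = 3.2 mOsm/kg

3.2 mOsm/kg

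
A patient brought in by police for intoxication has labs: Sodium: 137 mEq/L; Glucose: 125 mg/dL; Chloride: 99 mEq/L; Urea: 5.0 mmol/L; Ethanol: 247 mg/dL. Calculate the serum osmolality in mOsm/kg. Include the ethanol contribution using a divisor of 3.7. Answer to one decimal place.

352.7 mOsm/kg

Calculated osmolality = 2·Na + glucose/18 + urea + ethanol/3.7
= 2·137 + 125/18 + 5 + 247/3.7
= 274 + 6.94 + 5 + 66.76
= 352.7 mOsm/kg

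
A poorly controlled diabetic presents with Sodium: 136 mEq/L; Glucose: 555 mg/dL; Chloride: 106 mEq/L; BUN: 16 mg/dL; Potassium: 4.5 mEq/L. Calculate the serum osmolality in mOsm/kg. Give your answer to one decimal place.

308.5 mOsm/kg

Calculated osmolality = 2·Na + glucose/18 + BUN/2.8
= 2·136 + 555/18 + 16/2.8
= 272 + 30.83 + 5.71
= 308.54 mOsm/kg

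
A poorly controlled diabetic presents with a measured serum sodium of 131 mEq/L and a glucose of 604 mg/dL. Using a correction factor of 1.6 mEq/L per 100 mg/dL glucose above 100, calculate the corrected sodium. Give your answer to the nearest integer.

139 mEq/L

Corrected Na = measured Na + 1.6 · (glucose − 100)/100
= 131 + 1.6 · (604 − 100)/100
= 131 + 8.1
= 139.1 mEq/L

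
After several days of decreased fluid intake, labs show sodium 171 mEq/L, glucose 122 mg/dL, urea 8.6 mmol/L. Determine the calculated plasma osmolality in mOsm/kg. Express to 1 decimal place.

Calculated osmolality = 2·Na + glucose/18 + urea
= 2·171 + 122/18 + 8.6
= 342 + 6.78 + 8.60
= 357.38 mOsm/kg

357.4 mOsm/kg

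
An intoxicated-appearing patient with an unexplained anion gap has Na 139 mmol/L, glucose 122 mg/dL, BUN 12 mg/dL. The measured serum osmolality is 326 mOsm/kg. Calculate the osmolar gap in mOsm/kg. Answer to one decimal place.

Calculated osmolality = 2·Na + glucose/18 + BUN/2.8
= 2·139 + 122/18 + 12/2.8
= 278 + 6.78 + 4.29
= 289.07 mOsm/kg ≈ 289.1 mOsm/kg
Osmolar gap = measured − calculated = 326 − 289.1 = 36.9 mOsm/kg

36.9 mOsm/kg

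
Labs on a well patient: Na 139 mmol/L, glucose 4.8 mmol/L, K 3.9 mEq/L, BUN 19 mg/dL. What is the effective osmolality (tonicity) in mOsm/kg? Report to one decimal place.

282.8 mOsm/kg

Effective osmolality excludes urea (freely permeant across cell membranes):
2·Na + glucose
= 2·139 + 4.8
= 278 + 4.8
= 282.8 mOsm/kg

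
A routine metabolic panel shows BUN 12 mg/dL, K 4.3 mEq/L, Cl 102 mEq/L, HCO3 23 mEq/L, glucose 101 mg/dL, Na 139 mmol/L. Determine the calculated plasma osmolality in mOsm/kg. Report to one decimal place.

Calculated osmolality = 2·Na + glucose/18 + BUN/2.8
= 2·139 + 101/18 + 12/2.8
= 278 + 5.61 + 4.29
= 287.9 mOsm/kg

287.9 mOsm/kg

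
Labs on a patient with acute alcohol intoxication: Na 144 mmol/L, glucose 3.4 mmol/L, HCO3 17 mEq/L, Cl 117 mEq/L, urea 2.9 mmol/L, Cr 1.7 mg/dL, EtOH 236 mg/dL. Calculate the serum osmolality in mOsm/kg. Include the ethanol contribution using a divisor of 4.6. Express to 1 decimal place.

345.6 mOsm/kg

Calculated osmolality = 2·Na + glucose + urea + ethanol/4.6
= 2·144 + 3.4 + 2.9 + 236/4.6
= 288 + 3.40 + 2.90 + 51.30
= 345.6 mOsm/kg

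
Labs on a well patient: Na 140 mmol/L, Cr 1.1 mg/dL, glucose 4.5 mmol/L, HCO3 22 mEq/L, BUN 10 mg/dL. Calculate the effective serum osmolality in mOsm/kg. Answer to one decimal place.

Effective osmolality excludes urea (freely permeant across cell membranes):
2·Na + glucose
= 2·140 + 4.5
= 280 + 4.5
= 284.5 mOsm/kg

284.5 mOsm/kg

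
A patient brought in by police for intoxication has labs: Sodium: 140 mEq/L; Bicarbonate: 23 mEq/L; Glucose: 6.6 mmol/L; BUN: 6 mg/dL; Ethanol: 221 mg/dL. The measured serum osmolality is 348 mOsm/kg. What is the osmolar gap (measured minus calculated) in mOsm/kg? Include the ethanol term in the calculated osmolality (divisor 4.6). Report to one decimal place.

Calculated osmolality = 2·Na + glucose + BUN/2.8 + ethanol/4.6
= 2·140 + 6.6 + 6/2.8 + 221/4.6
= 280 + 6.60 + 2.14 + 48.04
= 336.78 mOsm/kg ≈ 336.8 mOsm/kg
Osmolar gap = measured − calculated = 348 − 336.8 = 11.2 mOsm/kg

11.2 mOsm/kg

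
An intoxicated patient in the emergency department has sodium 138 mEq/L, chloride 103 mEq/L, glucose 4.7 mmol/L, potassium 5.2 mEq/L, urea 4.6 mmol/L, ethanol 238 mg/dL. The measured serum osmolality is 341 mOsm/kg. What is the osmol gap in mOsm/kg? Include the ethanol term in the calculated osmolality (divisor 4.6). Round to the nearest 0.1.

Calculated osmolality = 2·Na + glucose + urea + ethanol/4.6
= 2·138 + 4.7 + 4.6 + 238/4.6
= 276 + 4.70 + 4.60 + 51.74
= 337.04 mOsm/kg ≈ 337.0 mOsm/kg
Osmolar gap = measured − calculated = 341 − 337.0 = 4.0 mOsm/kg

4.0 mOsm/kg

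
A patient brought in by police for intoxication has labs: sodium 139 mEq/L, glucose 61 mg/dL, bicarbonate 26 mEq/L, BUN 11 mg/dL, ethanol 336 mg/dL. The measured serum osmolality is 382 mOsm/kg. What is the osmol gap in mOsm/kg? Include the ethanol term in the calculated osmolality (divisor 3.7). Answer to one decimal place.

5.9 mOsm/kg

Calculated osmolality = 2·Na + glucose/18 + BUN/2.8 + ethanol/3.7
= 2·139 + 61/18 + 11/2.8 + 336/3.7
= 278 + 3.39 + 3.93 + 90.81
= 376.13 mOsm/kg ≈ 376.1 mOsm/kg
Osmolar gap = measured − calculated = 382 − 376.1 = 5.9 mOsm/kg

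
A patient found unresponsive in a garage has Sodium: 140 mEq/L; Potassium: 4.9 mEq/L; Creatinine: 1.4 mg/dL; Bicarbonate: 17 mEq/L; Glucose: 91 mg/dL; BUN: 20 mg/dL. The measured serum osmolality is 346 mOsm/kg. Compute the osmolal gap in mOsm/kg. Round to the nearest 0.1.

Calculated osmolality = 2·Na + glucose/18 + BUN/2.8
= 2·140 + 91/18 + 20/2.8
= 280 + 5.06 + 7.14
= 292.2 mOsm/kg ≈ 292.2 mOsm/kg
Osmolar gap = measured − calculated = 346 − 292.2 = 53.8 mOsm/kg

53.8 mOsm/kg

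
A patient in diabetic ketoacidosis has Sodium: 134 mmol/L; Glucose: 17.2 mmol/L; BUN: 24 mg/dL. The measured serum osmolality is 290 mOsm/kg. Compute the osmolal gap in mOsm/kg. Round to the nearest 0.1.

Calculated osmolality = 2·Na + glucose + BUN/2.8
= 2·134 + 17.2 + 24/2.8
= 268 + 17.20 + 8.57
= 293.77 mOsm/kg ≈ 293.8 mOsm/kg
Osmolar gap = measured − calculated = 290 − 293.8 = -3.8 mOsm/kg

-3.8 mOsm/kg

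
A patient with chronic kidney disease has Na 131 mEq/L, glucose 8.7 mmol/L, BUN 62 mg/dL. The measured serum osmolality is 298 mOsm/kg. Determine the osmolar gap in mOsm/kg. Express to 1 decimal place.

Calculated osmolality = 2·Na + glucose + BUN/2.8
= 2·131 + 8.7 + 62/2.8
= 262 + 8.70 + 22.14
= 292.84 mOsm/kg ≈ 292.8 mOsm/kg
Osmolar gap = measured − calculated = 298 − 292.8 = 5.2 mOsm/kg

5.2 mOsm/kg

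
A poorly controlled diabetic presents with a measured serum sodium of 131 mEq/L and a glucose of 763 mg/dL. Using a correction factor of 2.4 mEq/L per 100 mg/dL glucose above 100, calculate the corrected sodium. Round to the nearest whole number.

Corrected Na = measured Na + 2.4 · (glucose − 100)/100
= 131 + 2.4 · (763 − 100)/100
= 131 + 15.9
= 146.9 mEq/L

147 mEq/L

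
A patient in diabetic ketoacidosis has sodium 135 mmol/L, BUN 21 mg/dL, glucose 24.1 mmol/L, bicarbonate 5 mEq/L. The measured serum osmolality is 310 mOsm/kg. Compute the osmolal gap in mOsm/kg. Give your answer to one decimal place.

Calculated osmolality = 2·Na + glucose + BUN/2.8
= 2·135 + 24.1 + 21/2.8
= 270 + 24.10 + 7.50
= 301.6 mOsm/kg ≈ 301.6 mOsm/kg
Osmolar gap = measured − calculated = 310 − 301.6 = 8.4 mOsm/kg

8.4 mOsm/kg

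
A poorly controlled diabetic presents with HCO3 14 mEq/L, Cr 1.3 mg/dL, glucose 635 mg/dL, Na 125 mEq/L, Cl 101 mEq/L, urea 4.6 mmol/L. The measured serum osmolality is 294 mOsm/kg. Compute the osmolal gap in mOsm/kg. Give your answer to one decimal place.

4.1 mOsm/kg

Calculated osmolality = 2·Na + glucose/18 + urea
= 2·125 + 635/18 + 4.6
= 250 + 35.28 + 4.60
= 289.88 mOsm/kg ≈ 289.9 mOsm/kg
Osmolar gap = measured − calculated = 294 − 289.9 = 4.1 mOsm/kg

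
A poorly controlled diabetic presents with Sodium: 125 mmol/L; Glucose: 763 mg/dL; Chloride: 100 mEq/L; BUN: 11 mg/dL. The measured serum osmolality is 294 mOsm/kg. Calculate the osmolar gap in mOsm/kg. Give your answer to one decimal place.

Calculated osmolality = 2·Na + glucose/18 + BUN/2.8
= 2·125 + 763/18 + 11/2.8
= 250 + 42.39 + 3.93
= 296.32 mOsm/kg ≈ 296.3 mOsm/kg
Osmolar gap = measured − calculated = 294 − 296.3 = -2.3 mOsm/kg

-2.3 mOsm/kg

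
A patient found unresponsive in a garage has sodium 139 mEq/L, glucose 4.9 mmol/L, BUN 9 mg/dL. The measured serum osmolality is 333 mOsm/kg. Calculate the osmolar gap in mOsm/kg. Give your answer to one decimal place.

Calculated osmolality = 2·Na + glucose + BUN/2.8
= 2·139 + 4.9 + 9/2.8
= 278 + 4.90 + 3.21
= 286.11 mOsm/kg ≈ 286.1 mOsm/kg
Osmolar gap = measured − calculated = 333 − 286.1 = 46.9 mOsm/kg

46.9 mOsm/kg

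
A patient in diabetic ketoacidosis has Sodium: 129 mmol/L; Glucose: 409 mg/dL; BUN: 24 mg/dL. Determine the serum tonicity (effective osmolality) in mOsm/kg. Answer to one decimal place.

Effective osmolality excludes urea (freely permeant across cell membranes):
2·Na + glucose/18
= 2·129 + 409/18
= 258 + 22.72
= 280.72 mOsm/kg

280.7 mOsm/kg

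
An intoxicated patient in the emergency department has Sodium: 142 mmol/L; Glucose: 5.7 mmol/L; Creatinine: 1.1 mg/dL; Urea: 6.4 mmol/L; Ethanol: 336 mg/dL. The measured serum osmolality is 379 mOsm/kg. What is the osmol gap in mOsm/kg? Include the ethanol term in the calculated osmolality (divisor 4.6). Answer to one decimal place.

9.9 mOsm/kg

Calculated osmolality = 2·Na + glucose + urea + ethanol/4.6
= 2·142 + 5.7 + 6.4 + 336/4.6
= 284 + 5.70 + 6.40 + 73.04
= 369.14 mOsm/kg ≈ 369.1 mOsm/kg
Osmolar gap = measured − calculated = 379 − 369.1 = 9.9 mOsm/kg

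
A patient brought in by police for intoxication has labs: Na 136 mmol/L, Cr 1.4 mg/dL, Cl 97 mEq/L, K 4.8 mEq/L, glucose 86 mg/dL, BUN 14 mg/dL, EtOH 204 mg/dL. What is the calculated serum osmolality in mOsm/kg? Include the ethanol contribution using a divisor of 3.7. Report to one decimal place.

Calculated osmolality = 2·Na + glucose/18 + BUN/2.8 + ethanol/3.7
= 2·136 + 86/18 + 14/2.8 + 204/3.7
= 272 + 4.78 + 5 + 55.14
= 336.92 mOsm/kg

336.9 mOsm/kg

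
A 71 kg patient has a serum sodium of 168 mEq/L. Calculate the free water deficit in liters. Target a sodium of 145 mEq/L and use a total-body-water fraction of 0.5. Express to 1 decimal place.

TBW = 0.5 · 71 = 35.5 L
Free water deficit = TBW · (Na/145 − 1)
= 35.5 · (168/145 − 1)
= 35.5 · 0.1586
= 5.63 L

5.6 L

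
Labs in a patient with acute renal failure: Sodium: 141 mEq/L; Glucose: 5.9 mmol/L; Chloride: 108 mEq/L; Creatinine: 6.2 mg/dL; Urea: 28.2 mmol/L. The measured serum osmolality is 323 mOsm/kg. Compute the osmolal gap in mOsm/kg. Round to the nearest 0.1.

6.9 mOsm/kg

Calculated osmolality = 2·Na + glucose + urea
= 2·141 + 5.9 + 28.2
= 282 + 5.90 + 28.20
= 316.1 mOsm/kg ≈ 316.1 mOsm/kg
Osmolar gap = measured − calculated = 323 − 316.1 = 6.9 mOsm/kg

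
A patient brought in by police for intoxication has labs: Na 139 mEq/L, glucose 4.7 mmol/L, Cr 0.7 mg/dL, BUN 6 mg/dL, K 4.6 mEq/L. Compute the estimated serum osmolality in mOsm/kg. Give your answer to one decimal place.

284.8 mOsm/kg

Calculated osmolality = 2·Na + glucose + BUN/2.8
= 2·139 + 4.7 + 6/2.8
= 278 + 4.70 + 2.14
= 284.84 mOsm/kg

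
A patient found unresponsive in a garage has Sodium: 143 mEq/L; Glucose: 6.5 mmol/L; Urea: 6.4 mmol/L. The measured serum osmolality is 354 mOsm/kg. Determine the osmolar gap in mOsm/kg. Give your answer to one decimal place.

55.1 mOsm/kg

Calculated osmolality = 2·Na + glucose + urea
= 2·143 + 6.5 + 6.4
= 286 + 6.50 + 6.40
= 298.9 mOsm/kg ≈ 298.9 mOsm/kg
Osmolar gap = measured − calculated = 354 − 298.9 = 55.1 mOsm/kg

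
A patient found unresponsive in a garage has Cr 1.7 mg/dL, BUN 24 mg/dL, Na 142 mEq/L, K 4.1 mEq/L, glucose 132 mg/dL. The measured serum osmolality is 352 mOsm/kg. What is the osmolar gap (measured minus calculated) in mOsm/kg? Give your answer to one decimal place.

52.1 mOsm/kg

Calculated osmolality = 2·Na + glucose/18 + BUN/2.8
= 2·142 + 132/18 + 24/2.8
= 284 + 7.33 + 8.57
= 299.9 mOsm/kg ≈ 299.9 mOsm/kg
Osmolar gap = measured − calculated = 352 − 299.9 = 52.1 mOsm/kg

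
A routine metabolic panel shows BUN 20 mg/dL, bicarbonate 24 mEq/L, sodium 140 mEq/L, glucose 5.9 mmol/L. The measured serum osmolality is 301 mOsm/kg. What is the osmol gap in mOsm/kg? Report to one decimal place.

8.0 mOsm/kg

Calculated osmolality = 2·Na + glucose + BUN/2.8
= 2·140 + 5.9 + 20/2.8
= 280 + 5.90 + 7.14
= 293.04 mOsm/kg ≈ 293.0 mOsm/kg
Osmolar gap = measured − calculated = 301 − 293.0 = 8.0 mOsm/kg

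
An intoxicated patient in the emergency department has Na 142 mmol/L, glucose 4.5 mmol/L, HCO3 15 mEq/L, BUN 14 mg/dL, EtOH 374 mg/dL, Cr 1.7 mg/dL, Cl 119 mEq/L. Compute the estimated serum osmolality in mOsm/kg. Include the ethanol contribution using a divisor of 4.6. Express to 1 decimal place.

374.8 mOsm/kg

Calculated osmolality = 2·Na + glucose + BUN/2.8 + ethanol/4.6
= 2·142 + 4.5 + 14/2.8 + 374/4.6
= 284 + 4.50 + 5 + 81.30
= 374.8 mOsm/kg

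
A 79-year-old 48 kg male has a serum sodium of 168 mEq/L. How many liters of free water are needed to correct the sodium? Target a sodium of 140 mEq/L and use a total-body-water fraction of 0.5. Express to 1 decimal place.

4.8 L

TBW = 0.5 · 48 = 24 L
Free water deficit = TBW · (Na/140 − 1)
= 24 · (168/140 − 1)
= 24 · 0.2
= 4.8 L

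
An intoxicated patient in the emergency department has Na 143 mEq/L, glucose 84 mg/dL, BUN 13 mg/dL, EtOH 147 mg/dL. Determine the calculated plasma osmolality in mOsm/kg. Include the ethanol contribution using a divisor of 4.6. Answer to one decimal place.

Calculated osmolality = 2·Na + glucose/18 + BUN/2.8 + ethanol/4.6
= 2·143 + 84/18 + 13/2.8 + 147/4.6
= 286 + 4.67 + 4.64 + 31.96
= 327.27 mOsm/kg

327.3 mOsm/kg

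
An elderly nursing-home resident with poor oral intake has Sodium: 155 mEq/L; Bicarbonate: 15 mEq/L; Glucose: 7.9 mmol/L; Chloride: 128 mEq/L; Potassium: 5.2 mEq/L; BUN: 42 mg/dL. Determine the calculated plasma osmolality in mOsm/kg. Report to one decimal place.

332.9 mOsm/kg

Calculated osmolality = 2·Na + glucose + BUN/2.8
= 2·155 + 7.9 + 42/2.8
= 310 + 7.90 + 15
= 332.9 mOsm/kg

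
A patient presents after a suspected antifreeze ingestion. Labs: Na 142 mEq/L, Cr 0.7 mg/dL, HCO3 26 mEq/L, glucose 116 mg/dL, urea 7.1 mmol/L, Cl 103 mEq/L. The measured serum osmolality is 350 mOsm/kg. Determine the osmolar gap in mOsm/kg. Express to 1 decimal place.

52.5 mOsm/kg

Calculated osmolality = 2·Na + glucose/18 + urea
= 2·142 + 116/18 + 7.1
= 284 + 6.44 + 7.10
= 297.54 mOsm/kg ≈ 297.5 mOsm/kg
Osmolar gap = measured − calculated = 350 − 297.5 = 52.5 mOsm/kg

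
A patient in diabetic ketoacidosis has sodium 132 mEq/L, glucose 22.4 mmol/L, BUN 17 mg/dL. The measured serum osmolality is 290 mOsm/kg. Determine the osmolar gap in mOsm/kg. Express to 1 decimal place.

-2.5 mOsm/kg

Calculated osmolality = 2·Na + glucose + BUN/2.8
= 2·132 + 22.4 + 17/2.8
= 264 + 22.40 + 6.07
= 292.47 mOsm/kg ≈ 292.5 mOsm/kg
Osmolar gap = measured − calculated = 290 − 292.5 = -2.5 mOsm/kg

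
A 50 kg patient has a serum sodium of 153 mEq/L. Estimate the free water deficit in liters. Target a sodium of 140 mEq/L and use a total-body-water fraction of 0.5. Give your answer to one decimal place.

TBW = 0.5 · 50 = 25 L
Free water deficit = TBW · (Na/140 − 1)
= 25 · (153/140 − 1)
= 25 · 0.0929
= 2.32 L

2.3 L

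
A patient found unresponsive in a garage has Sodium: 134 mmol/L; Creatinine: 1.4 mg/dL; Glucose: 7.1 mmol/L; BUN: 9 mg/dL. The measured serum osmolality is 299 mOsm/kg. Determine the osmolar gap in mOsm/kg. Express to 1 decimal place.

20.7 mOsm/kg

Calculated osmolality = 2·Na + glucose + BUN/2.8
= 2·134 + 7.1 + 9/2.8
= 268 + 7.10 + 3.21
= 278.31 mOsm/kg ≈ 278.3 mOsm/kg
Osmolar gap = measured − calculated = 299 − 278.3 = 20.7 mOsm/kg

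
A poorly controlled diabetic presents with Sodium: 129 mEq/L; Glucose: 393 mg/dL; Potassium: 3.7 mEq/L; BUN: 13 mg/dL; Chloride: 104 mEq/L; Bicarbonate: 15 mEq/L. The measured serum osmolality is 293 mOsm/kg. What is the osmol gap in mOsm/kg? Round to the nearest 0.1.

Calculated osmolality = 2·Na + glucose/18 + BUN/2.8
= 2·129 + 393/18 + 13/2.8
= 258 + 21.83 + 4.64
= 284.47 mOsm/kg ≈ 284.5 mOsm/kg
Osmolar gap = measured − calculated = 293 − 284.5 = 8.5 mOsm/kg

8.5 mOsm/kg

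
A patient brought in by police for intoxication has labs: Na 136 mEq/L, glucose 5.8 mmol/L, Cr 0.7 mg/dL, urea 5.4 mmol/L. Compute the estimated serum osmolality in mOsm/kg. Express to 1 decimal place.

Calculated osmolality = 2·Na + glucose + urea
= 2·136 + 5.8 + 5.4
= 272 + 5.80 + 5.40
= 283.2 mOsm/kg

283.2 mOsm/kg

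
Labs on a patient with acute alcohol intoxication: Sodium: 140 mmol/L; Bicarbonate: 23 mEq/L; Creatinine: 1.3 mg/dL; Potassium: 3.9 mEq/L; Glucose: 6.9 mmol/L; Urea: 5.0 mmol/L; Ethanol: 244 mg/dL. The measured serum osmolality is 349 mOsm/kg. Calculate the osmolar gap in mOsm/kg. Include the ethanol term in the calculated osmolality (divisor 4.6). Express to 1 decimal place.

Calculated osmolality = 2·Na + glucose + urea + ethanol/4.6
= 2·140 + 6.9 + 5 + 244/4.6
= 280 + 6.90 + 5 + 53.04
= 344.94 mOsm/kg ≈ 344.9 mOsm/kg
Osmolar gap = measured − calculated = 349 − 344.9 = 4.1 mOsm/kg

4.1 mOsm/kg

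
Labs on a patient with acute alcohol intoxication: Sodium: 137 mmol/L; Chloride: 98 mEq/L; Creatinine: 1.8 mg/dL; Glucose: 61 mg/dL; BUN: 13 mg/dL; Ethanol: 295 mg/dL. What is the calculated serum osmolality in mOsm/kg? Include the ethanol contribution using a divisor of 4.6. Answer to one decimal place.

Calculated osmolality = 2·Na + glucose/18 + BUN/2.8 + ethanol/4.6
= 2·137 + 61/18 + 13/2.8 + 295/4.6
= 274 + 3.39 + 4.64 + 64.13
= 346.16 mOsm/kg

346.2 mOsm/kg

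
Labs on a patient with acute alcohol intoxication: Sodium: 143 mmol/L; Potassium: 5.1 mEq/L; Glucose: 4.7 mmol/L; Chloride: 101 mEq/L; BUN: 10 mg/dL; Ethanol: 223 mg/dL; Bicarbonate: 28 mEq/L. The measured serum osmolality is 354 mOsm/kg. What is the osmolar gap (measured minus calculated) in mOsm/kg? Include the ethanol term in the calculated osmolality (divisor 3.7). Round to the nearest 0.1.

-0.5 mOsm/kg

Calculated osmolality = 2·Na + glucose + BUN/2.8 + ethanol/3.7
= 2·143 + 4.7 + 10/2.8 + 223/3.7
= 286 + 4.70 + 3.57 + 60.27
= 354.54 mOsm/kg ≈ 354.5 mOsm/kg
Osmolar gap = measured − calculated = 354 − 354.5 = -0.5 mOsm/kg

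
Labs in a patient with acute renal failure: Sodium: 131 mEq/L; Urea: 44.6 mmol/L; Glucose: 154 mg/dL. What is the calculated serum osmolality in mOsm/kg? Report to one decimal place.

Calculated osmolality = 2·Na + glucose/18 + urea
= 2·131 + 154/18 + 44.6
= 262 + 8.56 + 44.60
= 315.16 mOsm/kg

315.2 mOsm/kg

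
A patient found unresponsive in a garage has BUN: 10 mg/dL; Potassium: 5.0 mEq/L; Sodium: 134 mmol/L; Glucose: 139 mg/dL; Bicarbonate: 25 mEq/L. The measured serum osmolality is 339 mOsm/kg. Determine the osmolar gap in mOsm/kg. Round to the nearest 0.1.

Calculated osmolality = 2·Na + glucose/18 + BUN/2.8
= 2·134 + 139/18 + 10/2.8
= 268 + 7.72 + 3.57
= 279.29 mOsm/kg ≈ 279.3 mOsm/kg
Osmolar gap = measured − calculated = 339 − 279.3 = 59.7 mOsm/kg

59.7 mOsm/kg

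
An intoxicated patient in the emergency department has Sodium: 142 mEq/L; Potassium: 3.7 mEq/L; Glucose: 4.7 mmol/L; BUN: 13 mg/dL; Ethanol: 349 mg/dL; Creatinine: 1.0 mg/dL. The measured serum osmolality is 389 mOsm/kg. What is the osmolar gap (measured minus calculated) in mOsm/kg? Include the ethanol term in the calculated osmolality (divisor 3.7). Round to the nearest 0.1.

Calculated osmolality = 2·Na + glucose + BUN/2.8 + ethanol/3.7
= 2·142 + 4.7 + 13/2.8 + 349/3.7
= 284 + 4.70 + 4.64 + 94.32
= 387.66 mOsm/kg ≈ 387.7 mOsm/kg
Osmolar gap = measured − calculated = 389 − 387.7 = 1.3 mOsm/kg

1.3 mOsm/kg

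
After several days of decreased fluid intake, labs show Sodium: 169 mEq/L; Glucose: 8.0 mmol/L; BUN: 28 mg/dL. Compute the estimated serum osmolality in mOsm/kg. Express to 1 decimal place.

Calculated osmolality = 2·Na + glucose + BUN/2.8
= 2·169 + 8 + 28/2.8
= 338 + 8 + 10
= 356 mOsm/kg

356.0 mOsm/kg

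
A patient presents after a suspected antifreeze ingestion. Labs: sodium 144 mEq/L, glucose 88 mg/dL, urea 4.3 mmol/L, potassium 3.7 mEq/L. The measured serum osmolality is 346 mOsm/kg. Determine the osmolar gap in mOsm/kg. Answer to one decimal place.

Calculated osmolality = 2·Na + glucose/18 + urea
= 2·144 + 88/18 + 4.3
= 288 + 4.89 + 4.30
= 297.19 mOsm/kg ≈ 297.2 mOsm/kg
Osmolar gap = measured − calculated = 346 − 297.2 = 48.8 mOsm/kg

48.8 mOsm/kg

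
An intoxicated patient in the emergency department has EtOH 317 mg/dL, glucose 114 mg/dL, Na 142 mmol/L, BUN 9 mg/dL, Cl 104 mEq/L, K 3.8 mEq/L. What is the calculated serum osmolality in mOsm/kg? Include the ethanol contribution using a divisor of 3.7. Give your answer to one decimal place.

Calculated osmolality = 2·Na + glucose/18 + BUN/2.8 + ethanol/3.7
= 2·142 + 114/18 + 9/2.8 + 317/3.7
= 284 + 6.33 + 3.21 + 85.68
= 379.22 mOsm/kg

379.2 mOsm/kg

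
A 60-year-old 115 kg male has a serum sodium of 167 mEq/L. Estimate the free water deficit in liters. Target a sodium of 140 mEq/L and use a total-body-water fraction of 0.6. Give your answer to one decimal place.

13.3 L

TBW = 0.6 · 115 = 69 L
Free water deficit = TBW · (Na/140 − 1)
= 69 · (167/140 − 1)
= 69 · 0.1929
= 13.31 L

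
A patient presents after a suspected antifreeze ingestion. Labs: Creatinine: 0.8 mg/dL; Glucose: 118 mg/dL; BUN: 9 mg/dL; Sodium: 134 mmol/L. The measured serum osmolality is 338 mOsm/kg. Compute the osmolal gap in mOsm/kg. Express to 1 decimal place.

Calculated osmolality = 2·Na + glucose/18 + BUN/2.8
= 2·134 + 118/18 + 9/2.8
= 268 + 6.56 + 3.21
= 277.77 mOsm/kg ≈ 277.8 mOsm/kg
Osmolar gap = measured − calculated = 338 − 277.8 = 60.2 mOsm/kg

60.2 mOsm/kg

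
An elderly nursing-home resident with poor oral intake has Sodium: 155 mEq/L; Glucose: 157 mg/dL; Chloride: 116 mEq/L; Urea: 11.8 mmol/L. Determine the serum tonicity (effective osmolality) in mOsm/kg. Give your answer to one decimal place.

Effective osmolality excludes urea (freely permeant across cell membranes):
2·Na + glucose/18
= 2·155 + 157/18
= 310 + 8.72
= 318.72 mOsm/kg

318.7 mOsm/kg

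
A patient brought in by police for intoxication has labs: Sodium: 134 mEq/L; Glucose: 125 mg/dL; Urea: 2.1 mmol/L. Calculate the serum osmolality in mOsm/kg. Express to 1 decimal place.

Calculated osmolality = 2·Na + glucose/18 + urea
= 2·134 + 125/18 + 2.1
= 268 + 6.94 + 2.10
= 277.04 mOsm/kg

277.0 mOsm/kg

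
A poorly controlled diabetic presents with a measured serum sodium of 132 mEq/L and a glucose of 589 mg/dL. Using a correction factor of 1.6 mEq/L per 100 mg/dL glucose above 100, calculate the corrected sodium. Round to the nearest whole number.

Corrected Na = measured Na + 1.6 · (glucose − 100)/100
= 132 + 1.6 · (589 − 100)/100
= 132 + 7.8
= 139.8 mEq/L

140 mEq/L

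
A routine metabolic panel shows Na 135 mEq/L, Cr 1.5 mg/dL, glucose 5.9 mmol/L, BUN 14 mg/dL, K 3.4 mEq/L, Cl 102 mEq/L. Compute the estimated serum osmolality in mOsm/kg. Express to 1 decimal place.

Calculated osmolality = 2·Na + glucose + BUN/2.8
= 2·135 + 5.9 + 14/2.8
= 270 + 5.90 + 5
= 280.9 mOsm/kg

280.9 mOsm/kg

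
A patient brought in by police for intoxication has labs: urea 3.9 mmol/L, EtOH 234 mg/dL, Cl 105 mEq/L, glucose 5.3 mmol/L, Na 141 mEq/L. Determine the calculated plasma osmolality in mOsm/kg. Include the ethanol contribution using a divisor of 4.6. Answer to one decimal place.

342.1 mOsm/kg

Calculated osmolality = 2·Na + glucose + urea + ethanol/4.6
= 2·141 + 5.3 + 3.9 + 234/4.6
= 282 + 5.30 + 3.90 + 50.87
= 342.07 mOsm/kg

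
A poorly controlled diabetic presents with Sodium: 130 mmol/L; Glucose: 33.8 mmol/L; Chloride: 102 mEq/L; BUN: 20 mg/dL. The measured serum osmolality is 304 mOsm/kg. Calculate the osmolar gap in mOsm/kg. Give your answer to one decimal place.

Calculated osmolality = 2·Na + glucose + BUN/2.8
= 2·130 + 33.8 + 20/2.8
= 260 + 33.80 + 7.14
= 300.94 mOsm/kg ≈ 300.9 mOsm/kg
Osmolar gap = measured − calculated = 304 − 300.9 = 3.1 mOsm/kg

3.1 mOsm/kg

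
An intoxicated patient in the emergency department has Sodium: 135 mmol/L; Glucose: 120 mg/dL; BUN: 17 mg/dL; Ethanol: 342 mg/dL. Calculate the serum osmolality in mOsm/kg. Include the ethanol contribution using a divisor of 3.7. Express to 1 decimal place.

Calculated osmolality = 2·Na + glucose/18 + BUN/2.8 + ethanol/3.7
= 2·135 + 120/18 + 17/2.8 + 342/3.7
= 270 + 6.67 + 6.07 + 92.43
= 375.17 mOsm/kg

375.2 mOsm/kg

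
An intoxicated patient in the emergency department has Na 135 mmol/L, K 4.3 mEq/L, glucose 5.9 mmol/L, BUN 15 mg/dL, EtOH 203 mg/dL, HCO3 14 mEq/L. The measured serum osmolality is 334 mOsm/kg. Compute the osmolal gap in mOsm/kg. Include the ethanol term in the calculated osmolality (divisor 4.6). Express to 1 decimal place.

8.6 mOsm/kg

Calculated osmolality = 2·Na + glucose + BUN/2.8 + ethanol/4.6
= 2·135 + 5.9 + 15/2.8 + 203/4.6
= 270 + 5.90 + 5.36 + 44.13
= 325.39 mOsm/kg ≈ 325.4 mOsm/kg
Osmolar gap = measured − calculated = 334 − 325.4 = 8.6 mOsm/kg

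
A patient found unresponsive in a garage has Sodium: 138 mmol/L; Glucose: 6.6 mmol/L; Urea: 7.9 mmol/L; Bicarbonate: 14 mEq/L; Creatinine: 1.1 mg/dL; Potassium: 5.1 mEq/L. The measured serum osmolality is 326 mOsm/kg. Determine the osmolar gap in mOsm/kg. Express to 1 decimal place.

35.5 mOsm/kg

Calculated osmolality = 2·Na + glucose + urea
= 2·138 + 6.6 + 7.9
= 276 + 6.60 + 7.90
= 290.5 mOsm/kg ≈ 290.5 mOsm/kg
Osmolar gap = measured − calculated = 326 − 290.5 = 35.5 mOsm/kg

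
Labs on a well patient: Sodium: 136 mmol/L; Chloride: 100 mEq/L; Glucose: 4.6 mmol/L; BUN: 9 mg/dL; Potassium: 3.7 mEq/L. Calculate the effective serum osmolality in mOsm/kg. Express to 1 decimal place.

Effective osmolality excludes urea (freely permeant across cell membranes):
2·Na + glucose
= 2·136 + 4.6
= 272 + 4.6
= 276.6 mOsm/kg

276.6 mOsm/kg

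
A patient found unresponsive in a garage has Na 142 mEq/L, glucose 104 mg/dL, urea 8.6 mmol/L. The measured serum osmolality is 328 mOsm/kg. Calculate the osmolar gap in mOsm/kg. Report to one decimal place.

Calculated osmolality = 2·Na + glucose/18 + urea
= 2·142 + 104/18 + 8.6
= 284 + 5.78 + 8.60
= 298.38 mOsm/kg ≈ 298.4 mOsm/kg
Osmolar gap = measured − calculated = 328 − 298.4 = 29.6 mOsm/kg

29.6 mOsm/kg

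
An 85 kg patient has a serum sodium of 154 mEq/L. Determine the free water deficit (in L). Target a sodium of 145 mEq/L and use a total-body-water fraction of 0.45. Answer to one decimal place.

TBW = 0.45 · 85 = 38.25 L
Free water deficit = TBW · (Na/145 − 1)
= 38.25 · (154/145 − 1)
= 38.25 · 0.0621
= 2.38 L

2.4 L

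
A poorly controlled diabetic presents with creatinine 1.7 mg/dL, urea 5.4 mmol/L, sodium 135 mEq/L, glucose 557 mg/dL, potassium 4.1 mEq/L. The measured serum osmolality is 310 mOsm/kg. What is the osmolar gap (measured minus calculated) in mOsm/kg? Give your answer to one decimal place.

Calculated osmolality = 2·Na + glucose/18 + urea
= 2·135 + 557/18 + 5.4
= 270 + 30.94 + 5.40
= 306.34 mOsm/kg ≈ 306.3 mOsm/kg
Osmolar gap = measured − calculated = 310 − 306.3 = 3.7 mOsm/kg

3.7 mOsm/kg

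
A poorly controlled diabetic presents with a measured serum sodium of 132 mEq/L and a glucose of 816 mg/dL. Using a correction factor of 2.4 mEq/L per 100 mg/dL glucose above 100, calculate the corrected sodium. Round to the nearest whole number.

Corrected Na = measured Na + 2.4 · (glucose − 100)/100
= 132 + 2.4 · (816 − 100)/100
= 132 + 17.2
= 149.2 mEq/L

149 mEq/L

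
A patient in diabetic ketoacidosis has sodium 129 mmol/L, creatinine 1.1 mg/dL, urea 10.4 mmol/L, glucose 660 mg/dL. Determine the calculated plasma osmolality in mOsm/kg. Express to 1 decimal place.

305.1 mOsm/kg

Calculated osmolality = 2·Na + glucose/18 + urea
= 2·129 + 660/18 + 10.4
= 258 + 36.67 + 10.40
= 305.07 mOsm/kg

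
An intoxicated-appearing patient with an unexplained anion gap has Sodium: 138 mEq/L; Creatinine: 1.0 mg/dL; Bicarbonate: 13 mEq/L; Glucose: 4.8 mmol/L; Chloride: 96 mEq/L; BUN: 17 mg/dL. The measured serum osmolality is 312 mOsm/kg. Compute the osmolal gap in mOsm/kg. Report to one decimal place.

Calculated osmolality = 2·Na + glucose + BUN/2.8
= 2·138 + 4.8 + 17/2.8
= 276 + 4.80 + 6.07
= 286.87 mOsm/kg ≈ 286.9 mOsm/kg
Osmolar gap = measured − calculated = 312 − 286.9 = 25.1 mOsm/kg

25.1 mOsm/kg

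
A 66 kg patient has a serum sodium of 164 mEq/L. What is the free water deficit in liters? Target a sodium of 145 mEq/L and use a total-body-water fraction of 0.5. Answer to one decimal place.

4.3 L

TBW = 0.5 · 66 = 33 L
Free water deficit = TBW · (Na/145 − 1)
= 33 · (164/145 − 1)
= 33 · 0.131
= 4.32 L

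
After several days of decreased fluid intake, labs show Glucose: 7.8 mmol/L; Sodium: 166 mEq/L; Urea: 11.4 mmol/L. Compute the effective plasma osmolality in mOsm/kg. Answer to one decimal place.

339.8 mOsm/kg

Effective osmolality excludes urea (freely permeant across cell membranes):
2·Na + glucose
= 2·166 + 7.8
= 332 + 7.8
= 339.8 mOsm/kg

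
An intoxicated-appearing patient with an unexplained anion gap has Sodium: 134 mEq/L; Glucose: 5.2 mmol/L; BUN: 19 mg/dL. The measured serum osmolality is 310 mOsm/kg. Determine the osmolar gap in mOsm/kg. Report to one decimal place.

30.0 mOsm/kg

Calculated osmolality = 2·Na + glucose + BUN/2.8
= 2·134 + 5.2 + 19/2.8
= 268 + 5.20 + 6.79
= 279.99 mOsm/kg ≈ 280.0 mOsm/kg
Osmolar gap = measured − calculated = 310 − 280.0 = 30.0 mOsm/kg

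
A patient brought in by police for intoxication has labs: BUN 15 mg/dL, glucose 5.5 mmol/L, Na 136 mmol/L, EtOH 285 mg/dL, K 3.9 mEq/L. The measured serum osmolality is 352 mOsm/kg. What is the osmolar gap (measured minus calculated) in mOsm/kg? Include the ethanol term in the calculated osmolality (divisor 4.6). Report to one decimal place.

7.2 mOsm/kg

Calculated osmolality = 2·Na + glucose + BUN/2.8 + ethanol/4.6
= 2·136 + 5.5 + 15/2.8 + 285/4.6
= 272 + 5.50 + 5.36 + 61.96
= 344.82 mOsm/kg ≈ 344.8 mOsm/kg
Osmolar gap = measured − calculated = 352 − 344.8 = 7.2 mOsm/kg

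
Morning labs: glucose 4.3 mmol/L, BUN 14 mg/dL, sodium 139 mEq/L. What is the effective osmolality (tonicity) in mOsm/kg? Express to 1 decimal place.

282.3 mOsm/kg

Effective osmolality excludes urea (freely permeant across cell membranes):
2·Na + glucose
= 2·139 + 4.3
= 278 + 4.3
= 282.3 mOsm/kg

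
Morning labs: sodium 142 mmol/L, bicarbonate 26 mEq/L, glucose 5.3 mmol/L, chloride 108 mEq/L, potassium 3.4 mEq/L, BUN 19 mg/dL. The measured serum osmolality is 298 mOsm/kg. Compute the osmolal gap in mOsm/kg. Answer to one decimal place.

1.9 mOsm/kg

Calculated osmolality = 2·Na + glucose + BUN/2.8
= 2·142 + 5.3 + 19/2.8
= 284 + 5.30 + 6.79
= 296.09 mOsm/kg ≈ 296.1 mOsm/kg
Osmolar gap = measured − calculated = 298 − 296.1 = 1.9 mOsm/kg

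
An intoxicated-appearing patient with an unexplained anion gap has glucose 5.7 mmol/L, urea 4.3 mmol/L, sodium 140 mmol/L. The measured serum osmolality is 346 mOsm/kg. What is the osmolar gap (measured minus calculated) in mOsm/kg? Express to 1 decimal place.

Calculated osmolality = 2·Na + glucose + urea
= 2·140 + 5.7 + 4.3
= 280 + 5.70 + 4.30
= 290 mOsm/kg ≈ 290.0 mOsm/kg
Osmolar gap = measured − calculated = 346 − 290.0 = 56.0 mOsm/kg

56.0 mOsm/kg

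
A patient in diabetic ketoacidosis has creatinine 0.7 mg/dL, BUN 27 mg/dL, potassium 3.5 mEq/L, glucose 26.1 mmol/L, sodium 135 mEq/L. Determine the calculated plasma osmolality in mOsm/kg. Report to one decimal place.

Calculated osmolality = 2·Na + glucose + BUN/2.8
= 2·135 + 26.1 + 27/2.8
= 270 + 26.10 + 9.64
= 305.74 mOsm/kg

305.7 mOsm/kg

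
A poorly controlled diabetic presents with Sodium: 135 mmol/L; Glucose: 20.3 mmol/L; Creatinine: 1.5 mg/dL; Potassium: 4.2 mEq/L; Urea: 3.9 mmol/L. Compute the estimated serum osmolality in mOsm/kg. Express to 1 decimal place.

294.2 mOsm/kg

Calculated osmolality = 2·Na + glucose + urea
= 2·135 + 20.3 + 3.9
= 270 + 20.30 + 3.90
= 294.2 mOsm/kg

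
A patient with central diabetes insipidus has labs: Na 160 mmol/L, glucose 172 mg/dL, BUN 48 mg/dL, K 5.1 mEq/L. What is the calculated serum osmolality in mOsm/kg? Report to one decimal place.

346.7 mOsm/kg

Calculated osmolality = 2·Na + glucose/18 + BUN/2.8
= 2·160 + 172/18 + 48/2.8
= 320 + 9.56 + 17.14
= 346.7 mOsm/kg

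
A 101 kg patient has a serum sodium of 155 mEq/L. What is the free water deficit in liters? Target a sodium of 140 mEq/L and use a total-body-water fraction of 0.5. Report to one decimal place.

TBW = 0.5 · 101 = 50.5 L
Free water deficit = TBW · (Na/140 − 1)
= 50.5 · (155/140 − 1)
= 50.5 · 0.1071
= 5.41 L

5.4 L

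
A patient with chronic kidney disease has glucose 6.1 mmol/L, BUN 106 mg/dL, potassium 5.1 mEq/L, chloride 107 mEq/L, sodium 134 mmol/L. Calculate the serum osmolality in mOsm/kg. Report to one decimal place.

312.0 mOsm/kg

Calculated osmolality = 2·Na + glucose + BUN/2.8
= 2·134 + 6.1 + 106/2.8
= 268 + 6.10 + 37.86
= 311.96 mOsm/kg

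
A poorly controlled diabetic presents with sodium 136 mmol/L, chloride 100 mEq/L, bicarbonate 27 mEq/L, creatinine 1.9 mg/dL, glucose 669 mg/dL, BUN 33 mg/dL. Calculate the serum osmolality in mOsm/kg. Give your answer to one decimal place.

Calculated osmolality = 2·Na + glucose/18 + BUN/2.8
= 2·136 + 669/18 + 33/2.8
= 272 + 37.17 + 11.79
= 320.96 mOsm/kg

321.0 mOsm/kg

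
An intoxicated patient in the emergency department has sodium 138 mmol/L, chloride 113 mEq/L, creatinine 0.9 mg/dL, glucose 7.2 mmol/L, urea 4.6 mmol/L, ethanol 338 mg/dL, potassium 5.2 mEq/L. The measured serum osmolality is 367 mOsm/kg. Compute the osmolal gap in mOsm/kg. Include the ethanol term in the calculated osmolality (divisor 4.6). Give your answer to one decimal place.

Calculated osmolality = 2·Na + glucose + urea + ethanol/4.6
= 2·138 + 7.2 + 4.6 + 338/4.6
= 276 + 7.20 + 4.60 + 73.48
= 361.28 mOsm/kg ≈ 361.3 mOsm/kg
Osmolar gap = measured − calculated = 367 − 361.3 = 5.7 mOsm/kg

5.7 mOsm/kg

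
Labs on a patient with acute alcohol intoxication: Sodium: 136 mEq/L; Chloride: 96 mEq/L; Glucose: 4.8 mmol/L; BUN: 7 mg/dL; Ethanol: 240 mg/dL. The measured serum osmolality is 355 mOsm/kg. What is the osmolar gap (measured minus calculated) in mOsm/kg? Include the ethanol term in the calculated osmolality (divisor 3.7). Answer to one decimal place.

Calculated osmolality = 2·Na + glucose + BUN/2.8 + ethanol/3.7
= 2·136 + 4.8 + 7/2.8 + 240/3.7
= 272 + 4.80 + 2.50 + 64.86
= 344.16 mOsm/kg ≈ 344.2 mOsm/kg
Osmolar gap = measured − calculated = 355 − 344.2 = 10.8 mOsm/kg

10.8 mOsm/kg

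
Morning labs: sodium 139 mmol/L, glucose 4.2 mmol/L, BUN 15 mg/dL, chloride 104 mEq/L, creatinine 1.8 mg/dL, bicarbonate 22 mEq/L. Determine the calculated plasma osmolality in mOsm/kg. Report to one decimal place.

Calculated osmolality = 2·Na + glucose + BUN/2.8
= 2·139 + 4.2 + 15/2.8
= 278 + 4.20 + 5.36
= 287.56 mOsm/kg

287.6 mOsm/kg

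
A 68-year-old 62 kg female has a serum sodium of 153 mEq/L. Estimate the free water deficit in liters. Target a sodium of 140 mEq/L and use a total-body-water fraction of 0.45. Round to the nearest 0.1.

2.6 L

TBW = 0.45 · 62 = 27.9 L
Free water deficit = TBW · (Na/140 − 1)
= 27.9 · (153/140 − 1)
= 27.9 · 0.0929
= 2.59 L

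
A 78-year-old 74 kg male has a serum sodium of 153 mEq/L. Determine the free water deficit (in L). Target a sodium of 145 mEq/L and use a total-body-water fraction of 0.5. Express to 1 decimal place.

2.0 L

TBW = 0.5 · 74 = 37 L
Free water deficit = TBW · (Na/145 − 1)
= 37 · (153/145 − 1)
= 37 · 0.0552
= 2.04 L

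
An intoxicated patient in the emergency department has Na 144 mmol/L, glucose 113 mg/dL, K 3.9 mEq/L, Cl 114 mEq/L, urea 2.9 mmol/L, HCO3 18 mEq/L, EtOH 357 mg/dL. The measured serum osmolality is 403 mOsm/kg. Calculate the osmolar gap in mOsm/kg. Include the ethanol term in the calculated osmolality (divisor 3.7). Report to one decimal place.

9.3 mOsm/kg

Calculated osmolality = 2·Na + glucose/18 + urea + ethanol/3.7
= 2·144 + 113/18 + 2.9 + 357/3.7
= 288 + 6.28 + 2.90 + 96.49
= 393.67 mOsm/kg ≈ 393.7 mOsm/kg
Osmolar gap = measured − calculated = 403 − 393.7 = 9.3 mOsm/kg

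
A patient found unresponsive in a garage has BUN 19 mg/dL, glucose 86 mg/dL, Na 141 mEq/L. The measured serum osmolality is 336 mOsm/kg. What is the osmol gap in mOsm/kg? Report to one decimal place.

Calculated osmolality = 2·Na + glucose/18 + BUN/2.8
= 2·141 + 86/18 + 19/2.8
= 282 + 4.78 + 6.79
= 293.57 mOsm/kg ≈ 293.6 mOsm/kg
Osmolar gap = measured − calculated = 336 − 293.6 = 42.4 mOsm/kg

42.4 mOsm/kg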